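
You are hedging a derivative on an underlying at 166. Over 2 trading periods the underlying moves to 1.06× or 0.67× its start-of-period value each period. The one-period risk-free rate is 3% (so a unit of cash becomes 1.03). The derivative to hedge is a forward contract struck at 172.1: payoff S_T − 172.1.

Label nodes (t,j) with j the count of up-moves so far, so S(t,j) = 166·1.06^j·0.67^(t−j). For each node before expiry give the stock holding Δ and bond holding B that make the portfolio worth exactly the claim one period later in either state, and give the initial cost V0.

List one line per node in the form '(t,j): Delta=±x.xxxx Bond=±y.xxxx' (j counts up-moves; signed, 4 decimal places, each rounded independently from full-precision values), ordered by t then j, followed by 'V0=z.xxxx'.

(0,0): Delta=1.0000 Bond=-162.2208
(1,0): Delta=1.0000 Bond=-167.0874
(1,1): Delta=1.0000 Bond=-167.0874
V0=3.7792

No-arbitrage ⇒ martingale measure with p* = (R−d)/(u−d) = 0.9231.
Payoff layer (t=2): V(2,0)=-97.5826, V(2,1)=-54.2068, V(2,2)=14.4176
Node (1,0) S=111.2200: V=(p*·-54.2068+(1−p*)·-97.5826)/1.03=-55.8674; Δ=(-54.2068−-97.5826)/(117.8932−74.5174)=1.0000; B=V−Δ·S=-167.0874
Node (1,1) S=175.9600: V=(p*·14.4176+(1−p*)·-54.2068)/1.03=8.8726; Δ=(14.4176−-54.2068)/(186.5176−117.8932)=1.0000; B=V−Δ·S=-167.0874
Node (0,0) S=166.0000: V=(p*·8.8726+(1−p*)·-55.8674)/1.03=3.7792; Δ=(8.8726−-55.8674)/(175.9600−111.2200)=1.0000; B=V−Δ·S=-162.2208
The time-0 hedge costs 3.7792, which is the no-arbitrage price.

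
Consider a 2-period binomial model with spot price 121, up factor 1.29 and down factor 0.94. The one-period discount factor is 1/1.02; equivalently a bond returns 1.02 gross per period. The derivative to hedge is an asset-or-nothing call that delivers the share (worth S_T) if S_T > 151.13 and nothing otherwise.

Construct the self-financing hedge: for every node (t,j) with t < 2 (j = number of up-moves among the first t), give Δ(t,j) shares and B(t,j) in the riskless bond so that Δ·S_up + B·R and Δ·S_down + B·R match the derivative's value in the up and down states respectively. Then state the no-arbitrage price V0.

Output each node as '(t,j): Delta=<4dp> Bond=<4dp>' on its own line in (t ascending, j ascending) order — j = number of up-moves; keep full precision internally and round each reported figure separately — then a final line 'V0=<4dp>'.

Risk-neutral probability p* = (R−d)/(u−d) = (1.02−0.94)/(1.29−0.94) = 0.2286.
At expiry t=2: V(2,0)=0.0000, V(2,1)=0.0000, V(2,2)=201.3561
(1,0): S=113.7400. Δ = (V_up−V_dn)/(S_up−S_dn) = (0.0000−0.0000)/(146.7246−106.9156) = 0.0000. V = [p*·0.0000 + (1−p*)·0.0000]/1.02 = 0.0000. B = V − Δ·S = 0.0000.
(1,1): S=156.0900. Δ = (V_up−V_dn)/(S_up−S_dn) = (201.3561−0.0000)/(201.3561−146.7246) = 3.6857. V = [p*·201.3561 + (1−p*)·0.0000]/1.02 = 45.1218. B = V − Δ·S = -530.1813.
(0,0): S=121.0000. Δ = (V_up−V_dn)/(S_up−S_dn) = (45.1218−0.0000)/(156.0900−113.7400) = 1.0655. V = [p*·45.1218 + (1−p*)·0.0000]/1.02 = 10.1113. B = V − Δ·S = -118.8081.
The time-0 hedge costs 10.1113, which is the no-arbitrage price.

(0,0): Delta=1.0655 Bond=-118.8081
(1,0): Delta=0.0000 Bond=0.0000
(1,1): Delta=3.6857 Bond=-530.1813
V0=10.1113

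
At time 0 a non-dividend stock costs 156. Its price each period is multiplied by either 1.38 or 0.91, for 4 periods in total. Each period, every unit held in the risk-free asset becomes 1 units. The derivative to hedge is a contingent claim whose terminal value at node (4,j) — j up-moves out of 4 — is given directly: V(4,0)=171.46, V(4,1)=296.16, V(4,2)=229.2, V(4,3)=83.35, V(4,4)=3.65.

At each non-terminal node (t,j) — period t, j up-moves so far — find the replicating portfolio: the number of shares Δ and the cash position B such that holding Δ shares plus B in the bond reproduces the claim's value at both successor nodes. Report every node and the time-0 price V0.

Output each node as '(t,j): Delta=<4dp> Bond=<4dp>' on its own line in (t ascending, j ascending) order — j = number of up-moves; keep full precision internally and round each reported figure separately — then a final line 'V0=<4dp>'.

Since d<R<u, set p* = (R−d)/(u−d) = 0.1915; price each node as the discounted p*-expectation of its children.
At expiry t=4: V(4,0)=171.4600, V(4,1)=296.1600, V(4,2)=229.2000, V(4,3)=83.3500, V(4,4)=3.6500
Node (3,0) S=117.5571: V=(p*·296.1600+(1−p*)·171.4600)/1=195.3387; Δ=(296.1600−171.4600)/(162.2288−106.9769)=2.2569; B=V−Δ·S=-69.9804
Node (3,1) S=178.2734: V=(p*·229.2000+(1−p*)·296.1600)/1=283.3379; Δ=(229.2000−296.1600)/(246.0172−162.2288)=-0.7992; B=V−Δ·S=425.8060
Node (3,2) S=270.3486: V=(p*·83.3500+(1−p*)·229.2000)/1=201.2713; Δ=(83.3500−229.2000)/(373.0811−246.0172)=-1.1478; B=V−Δ·S=511.5904
Node (3,3) S=409.9792: V=(p*·3.6500+(1−p*)·83.3500)/1=68.0883; Δ=(3.6500−83.3500)/(565.7713−373.0811)=-0.4136; B=V−Δ·S=237.6628
Node (2,0) S=129.1836: V=(p*·283.3379+(1−p*)·195.3387)/1=212.1896; Δ=(283.3379−195.3387)/(178.2734−117.5571)=1.4493; B=V−Δ·S=24.9574
Node (2,1) S=195.9048: V=(p*·201.2713+(1−p*)·283.3379)/1=267.6230; Δ=(201.2713−283.3379)/(270.3486−178.2734)=-0.8913; B=V−Δ·S=442.2328
Node (2,2) S=297.0864: V=(p*·68.0883+(1−p*)·201.2713)/1=175.7682; Δ=(68.0883−201.2713)/(409.9792−270.3486)=-0.9538; B=V−Δ·S=459.1362
Node (1,0) S=141.9600: V=(p*·267.6230+(1−p*)·212.1896)/1=222.8045; Δ=(267.6230−212.1896)/(195.9048−129.1836)=0.8308; B=V−Δ·S=104.8612
Node (1,1) S=215.2800: V=(p*·175.7682+(1−p*)·267.6230)/1=250.0338; Δ=(175.7682−267.6230)/(297.0864−195.9048)=-0.9078; B=V−Δ·S=445.4696
Node (0,0) S=156.0000: V=(p*·250.0338+(1−p*)·222.8045)/1=228.0186; Δ=(250.0338−222.8045)/(215.2800−141.9600)=0.3714; B=V−Δ·S=170.0841
Each (Δ,B) replicates both successor values, so the strategy is self-financing and V0 is arbitrage-free.

(0,0): Delta=0.3714 Bond=170.0841
(1,0): Delta=0.8308 Bond=104.8612
(1,1): Delta=-0.9078 Bond=445.4696
(2,0): Delta=1.4493 Bond=24.9574
(2,1): Delta=-0.8913 Bond=442.2328
(2,2): Delta=-0.9538 Bond=459.1362
(3,0): Delta=2.2569 Bond=-69.9804
(3,1): Delta=-0.7992 Bond=425.8060
(3,2): Delta=-1.1478 Bond=511.5904
(3,3): Delta=-0.4136 Bond=237.6628
V0=228.0186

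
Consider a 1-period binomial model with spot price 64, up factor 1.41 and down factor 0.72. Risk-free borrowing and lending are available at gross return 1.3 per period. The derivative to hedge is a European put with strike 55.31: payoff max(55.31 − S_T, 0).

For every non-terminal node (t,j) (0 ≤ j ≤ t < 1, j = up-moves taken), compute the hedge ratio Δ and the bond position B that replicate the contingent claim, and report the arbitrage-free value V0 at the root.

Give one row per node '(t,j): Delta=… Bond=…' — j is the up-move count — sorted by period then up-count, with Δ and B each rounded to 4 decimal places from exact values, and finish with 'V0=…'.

Risk-neutral probability p* = (R−d)/(u−d) = (1.3−0.72)/(1.41−0.72) = 0.8406.
Payoff layer (t=1): V(1,0)=9.2300, V(1,1)=0.0000
  t=0,j=0: stock 64.0000 → up 90.2400 (V=0.0000), down 46.0800 (V=9.2300). Price 1.1319; hedge Δ=-0.2090, bond B=14.5087.
Each (Δ,B) replicates both successor values, so the strategy is self-financing and V0 is arbitrage-free.

(0,0): Delta=-0.2090 Bond=14.5087
V0=1.1319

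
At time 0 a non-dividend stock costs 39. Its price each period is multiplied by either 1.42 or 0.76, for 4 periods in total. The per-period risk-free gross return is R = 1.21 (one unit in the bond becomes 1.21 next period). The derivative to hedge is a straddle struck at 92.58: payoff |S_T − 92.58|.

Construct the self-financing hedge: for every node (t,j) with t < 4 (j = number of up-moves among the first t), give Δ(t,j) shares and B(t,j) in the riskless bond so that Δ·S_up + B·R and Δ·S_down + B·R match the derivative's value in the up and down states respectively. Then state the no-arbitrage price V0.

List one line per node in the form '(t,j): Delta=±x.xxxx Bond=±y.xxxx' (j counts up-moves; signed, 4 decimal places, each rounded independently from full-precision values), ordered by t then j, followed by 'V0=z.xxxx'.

Under the risk-neutral measure, an up-move has probability p* = (R−d)/(u−d) = 0.6818 and values discount at R = 1.21.
At expiry t=4: V(4,0)=79.5688, V(4,1)=68.2695, V(4,2)=47.1578, V(4,3)=7.7121, V(4,4)=65.9889
  t=3,j=0: stock 17.1201 → up 24.3105 (V=68.2695), down 13.0112 (V=79.5688). Price 59.3923; hedge Δ=-1.0000, bond B=76.5124.
  t=3,j=1: stock 31.9875 → up 45.4222 (V=47.1578), down 24.3105 (V=68.2695). Price 44.5249; hedge Δ=-1.0000, bond B=76.5124.
  t=3,j=2: stock 59.7661 → up 84.8679 (V=7.7121), down 45.4222 (V=47.1578). Price 16.7463; hedge Δ=-1.0000, bond B=76.5124.
  t=3,j=3: stock 111.6682 → up 158.5689 (V=65.9889), down 84.8679 (V=7.7121). Price 39.2118; hedge Δ=0.7907, bond B=-49.0863.
  t=2,j=0: stock 22.5264 → up 31.9875 (V=44.5249), down 17.1201 (V=59.3923). Price 40.7070; hedge Δ=-1.0000, bond B=63.2334.
  t=2,j=1: stock 42.0888 → up 59.7661 (V=16.7463), down 31.9875 (V=44.5249). Price 21.1446; hedge Δ=-1.0000, bond B=63.2334.
  t=2,j=2: stock 78.6396 → up 111.6682 (V=39.2118), down 59.7661 (V=16.7463). Price 26.4989; hedge Δ=0.4328, bond B=-7.5397.
  t=1,j=0: stock 29.6400 → up 42.0888 (V=21.1446), down 22.5264 (V=40.7070). Price 22.6190; hedge Δ=-1.0000, bond B=52.2590.
  t=1,j=1: stock 55.3800 → up 78.6396 (V=26.4989), down 42.0888 (V=21.1446). Price 20.4920; hedge Δ=0.1465, bond B=12.3793.
  t=0,j=0: stock 39.0000 → up 55.3800 (V=20.4920), down 29.6400 (V=22.6190). Price 17.4948; hedge Δ=-0.0826, bond B=20.7176.
Each (Δ,B) replicates both successor values, so the strategy is self-financing and V0 is arbitrage-free.

(0,0): Delta=-0.0826 Bond=20.7176
(1,0): Delta=-1.0000 Bond=52.2590
(1,1): Delta=0.1465 Bond=12.3793
(2,0): Delta=-1.0000 Bond=63.2334
(2,1): Delta=-1.0000 Bond=63.2334
(2,2): Delta=0.4328 Bond=-7.5397
(3,0): Delta=-1.0000 Bond=76.5124
(3,1): Delta=-1.0000 Bond=76.5124
(3,2): Delta=-1.0000 Bond=76.5124
(3,3): Delta=0.7907 Bond=-49.0863
V0=17.4948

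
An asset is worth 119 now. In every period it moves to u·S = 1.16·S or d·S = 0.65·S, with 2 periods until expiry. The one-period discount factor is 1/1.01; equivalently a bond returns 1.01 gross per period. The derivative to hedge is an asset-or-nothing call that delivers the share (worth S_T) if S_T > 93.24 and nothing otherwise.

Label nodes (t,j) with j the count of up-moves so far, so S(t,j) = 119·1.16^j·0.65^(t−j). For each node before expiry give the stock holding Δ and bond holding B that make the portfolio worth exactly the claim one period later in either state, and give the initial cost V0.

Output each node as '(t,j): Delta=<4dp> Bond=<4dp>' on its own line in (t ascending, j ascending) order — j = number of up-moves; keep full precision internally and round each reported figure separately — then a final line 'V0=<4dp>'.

Under the risk-neutral measure, an up-move has probability p* = (R−d)/(u−d) = 0.7059 and values discount at R = 1.01.
Payoff layer (t=2): V(2,0)=0.0000, V(2,1)=0.0000, V(2,2)=160.1264
  t=1,j=0: stock 77.3500 → up 89.7260 (V=0.0000), down 50.2775 (V=0.0000). Price 0.0000; hedge Δ=0.0000, bond B=0.0000.
  t=1,j=1: stock 138.0400 → up 160.1264 (V=160.1264), down 89.7260 (V=0.0000). Price 111.9113; hedge Δ=2.2745, bond B=-202.0620.
  t=0,j=0: stock 119.0000 → up 138.0400 (V=111.9113), down 77.3500 (V=0.0000). Price 78.2141; hedge Δ=1.8440, bond B=-141.2198.
Each (Δ,B) replicates both successor values, so the strategy is self-financing and V0 is arbitrage-free.

(0,0): Delta=1.8440 Bond=-141.2198
(1,0): Delta=0.0000 Bond=0.0000
(1,1): Delta=2.2745 Bond=-202.0620
V0=78.2141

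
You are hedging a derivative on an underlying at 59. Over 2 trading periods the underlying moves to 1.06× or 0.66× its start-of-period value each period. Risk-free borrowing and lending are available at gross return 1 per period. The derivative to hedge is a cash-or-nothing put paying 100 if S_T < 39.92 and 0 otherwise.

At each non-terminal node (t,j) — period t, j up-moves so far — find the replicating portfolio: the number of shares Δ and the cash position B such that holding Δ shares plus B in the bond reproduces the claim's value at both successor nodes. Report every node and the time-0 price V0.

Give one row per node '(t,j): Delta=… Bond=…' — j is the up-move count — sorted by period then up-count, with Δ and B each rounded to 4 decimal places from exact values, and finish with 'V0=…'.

(0,0): Delta=-0.6356 Bond=39.7500
(1,0): Delta=-6.4201 Bond=265.0000
(1,1): Delta=0.0000 Bond=0.0000
V0=2.2500

Since d<R<u, set p* = (R−d)/(u−d) = 0.8500; price each node as the discounted p*-expectation of its children.
At expiry t=2: V(2,0)=100.0000, V(2,1)=0.0000, V(2,2)=0.0000
(1,0): S=38.9400. Δ = (V_up−V_dn)/(S_up−S_dn) = (0.0000−100.0000)/(41.2764−25.7004) = -6.4201. V = [p*·0.0000 + (1−p*)·100.0000]/1 = 15.0000. B = V − Δ·S = 265.0000.
(1,1): S=62.5400. Δ = (V_up−V_dn)/(S_up−S_dn) = (0.0000−0.0000)/(66.2924−41.2764) = 0.0000. V = [p*·0.0000 + (1−p*)·0.0000]/1 = 0.0000. B = V − Δ·S = 0.0000.
(0,0): S=59.0000. Δ = (V_up−V_dn)/(S_up−S_dn) = (0.0000−15.0000)/(62.5400−38.9400) = -0.6356. V = [p*·0.0000 + (1−p*)·15.0000]/1 = 2.2500. B = V − Δ·S = 39.7500.
Each (Δ,B) replicates both successor values, so the strategy is self-financing and V0 is arbitrage-free.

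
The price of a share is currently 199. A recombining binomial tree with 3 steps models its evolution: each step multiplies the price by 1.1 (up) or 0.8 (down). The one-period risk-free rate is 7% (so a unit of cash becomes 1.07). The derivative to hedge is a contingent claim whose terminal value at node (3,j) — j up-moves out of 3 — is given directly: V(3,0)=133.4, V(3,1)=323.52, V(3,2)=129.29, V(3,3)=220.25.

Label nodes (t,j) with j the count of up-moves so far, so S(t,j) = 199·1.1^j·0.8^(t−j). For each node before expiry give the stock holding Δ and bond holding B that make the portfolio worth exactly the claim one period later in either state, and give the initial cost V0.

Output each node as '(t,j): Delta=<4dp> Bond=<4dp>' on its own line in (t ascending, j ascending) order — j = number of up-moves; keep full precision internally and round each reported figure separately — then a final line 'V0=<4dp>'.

(0,0): Delta=0.5943 Bond=45.6959
(1,0): Delta=-3.0486 Bond=628.8421
(1,1): Delta=0.8886 Bond=-15.5440
(2,0): Delta=4.9759 Bond=-349.1464
(2,1): Delta=-3.6971 Bond=786.4174
(2,2): Delta=1.2592 Bond=-105.8598
V0=163.9519

Risk-neutral probability p* = (R−d)/(u−d) = (1.07−0.8)/(1.1−0.8) = 0.9000.
Terminal payoffs: V(3,0)=133.4000, V(3,1)=323.5200, V(3,2)=129.2900, V(3,3)=220.2500
(2,0): S=127.3600. Δ = (V_up−V_dn)/(S_up−S_dn) = (323.5200−133.4000)/(140.0960−101.8880) = 4.9759. V = [p*·323.5200 + (1−p*)·133.4000]/1.07 = 284.5869. B = V − Δ·S = -349.1464.
(2,1): S=175.1200. Δ = (V_up−V_dn)/(S_up−S_dn) = (129.2900−323.5200)/(192.6320−140.0960) = -3.6971. V = [p*·129.2900 + (1−p*)·323.5200]/1.07 = 138.9841. B = V − Δ·S = 786.4174.
(2,2): S=240.7900. Δ = (V_up−V_dn)/(S_up−S_dn) = (220.2500−129.2900)/(264.8690−192.6320) = 1.2592. V = [p*·220.2500 + (1−p*)·129.2900]/1.07 = 197.3402. B = V − Δ·S = -105.8598.
(1,0): S=159.2000. Δ = (V_up−V_dn)/(S_up−S_dn) = (138.9841−284.5869)/(175.1200−127.3600) = -3.0486. V = [p*·138.9841 + (1−p*)·284.5869]/1.07 = 143.4994. B = V − Δ·S = 628.8421.
(1,1): S=218.9000. Δ = (V_up−V_dn)/(S_up−S_dn) = (197.3402−138.9841)/(240.7900−175.1200) = 0.8886. V = [p*·197.3402 + (1−p*)·138.9841]/1.07 = 178.9762. B = V − Δ·S = -15.5440.
(0,0): S=199.0000. Δ = (V_up−V_dn)/(S_up−S_dn) = (178.9762−143.4994)/(218.9000−159.2000) = 0.5943. V = [p*·178.9762 + (1−p*)·143.4994]/1.07 = 163.9519. B = V − Δ·S = 45.6959.
Self-financing check: at every node Δ·S+B equals the discounted successor values.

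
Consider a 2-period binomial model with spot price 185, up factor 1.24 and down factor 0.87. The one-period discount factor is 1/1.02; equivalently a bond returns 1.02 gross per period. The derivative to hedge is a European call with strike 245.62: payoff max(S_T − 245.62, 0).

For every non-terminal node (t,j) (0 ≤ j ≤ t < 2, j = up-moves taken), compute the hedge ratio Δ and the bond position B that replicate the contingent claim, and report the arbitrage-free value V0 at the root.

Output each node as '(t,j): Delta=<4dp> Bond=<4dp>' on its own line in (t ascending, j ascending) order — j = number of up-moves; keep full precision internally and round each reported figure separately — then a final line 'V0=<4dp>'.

Since d<R<u, set p* = (R−d)/(u−d) = 0.4054; price each node as the discounted p*-expectation of its children.
Terminal payoffs: V(2,0)=0.0000, V(2,1)=0.0000, V(2,2)=38.8360
(1,0): S=160.9500. Δ = (V_up−V_dn)/(S_up−S_dn) = (0.0000−0.0000)/(199.5780−140.0265) = 0.0000. V = [p*·0.0000 + (1−p*)·0.0000]/1.02 = 0.0000. B = V − Δ·S = 0.0000.
(1,1): S=229.4000. Δ = (V_up−V_dn)/(S_up−S_dn) = (38.8360−0.0000)/(284.4560−199.5780) = 0.4576. V = [p*·38.8360 + (1−p*)·0.0000]/1.02 = 15.4356. B = V − Δ·S = -89.5266.
(0,0): S=185.0000. Δ = (V_up−V_dn)/(S_up−S_dn) = (15.4356−0.0000)/(229.4000−160.9500) = 0.2255. V = [p*·15.4356 + (1−p*)·0.0000]/1.02 = 6.1350. B = V − Δ·S = -35.5829.
Check: Δ(0,0)·S0 + B(0,0) = 6.1350 = V0.

(0,0): Delta=0.2255 Bond=-35.5829
(1,0): Delta=0.0000 Bond=0.0000
(1,1): Delta=0.4576 Bond=-89.5266
V0=6.1350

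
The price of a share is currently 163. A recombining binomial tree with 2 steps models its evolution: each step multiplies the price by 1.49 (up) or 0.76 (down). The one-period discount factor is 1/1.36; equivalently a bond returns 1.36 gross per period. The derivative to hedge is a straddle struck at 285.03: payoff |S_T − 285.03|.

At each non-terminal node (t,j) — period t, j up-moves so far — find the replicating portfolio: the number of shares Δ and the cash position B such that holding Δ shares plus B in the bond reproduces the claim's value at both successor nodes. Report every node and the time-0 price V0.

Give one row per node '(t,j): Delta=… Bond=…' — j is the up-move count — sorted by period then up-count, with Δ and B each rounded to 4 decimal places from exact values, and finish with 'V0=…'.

(0,0): Delta=-0.2194 Bond=82.9996
(1,0): Delta=-1.0000 Bond=209.5809
(1,1): Delta=-0.1331 Bond=91.9274
V0=47.2384

The replicating-portfolio and risk-neutral prices coincide; use p* = (1.36−0.76)/(1.49−0.76) = 0.8219 for the latter.
Terminal payoffs: V(2,0)=190.8812, V(2,1)=100.4488, V(2,2)=76.8463
Node (1,0) S=123.8800: V=(p*·100.4488+(1−p*)·190.8812)/1.36=85.7009; Δ=(100.4488−190.8812)/(184.5812−94.1488)=-1.0000; B=V−Δ·S=209.5809
Node (1,1) S=242.8700: V=(p*·76.8463+(1−p*)·100.4488)/1.36=59.5952; Δ=(76.8463−100.4488)/(361.8763−184.5812)=-0.1331; B=V−Δ·S=91.9274
Node (0,0) S=163.0000: V=(p*·59.5952+(1−p*)·85.7009)/1.36=47.2384; Δ=(59.5952−85.7009)/(242.8700−123.8800)=-0.2194; B=V−Δ·S=82.9996
Each (Δ,B) replicates both successor values, so the strategy is self-financing and V0 is arbitrage-free.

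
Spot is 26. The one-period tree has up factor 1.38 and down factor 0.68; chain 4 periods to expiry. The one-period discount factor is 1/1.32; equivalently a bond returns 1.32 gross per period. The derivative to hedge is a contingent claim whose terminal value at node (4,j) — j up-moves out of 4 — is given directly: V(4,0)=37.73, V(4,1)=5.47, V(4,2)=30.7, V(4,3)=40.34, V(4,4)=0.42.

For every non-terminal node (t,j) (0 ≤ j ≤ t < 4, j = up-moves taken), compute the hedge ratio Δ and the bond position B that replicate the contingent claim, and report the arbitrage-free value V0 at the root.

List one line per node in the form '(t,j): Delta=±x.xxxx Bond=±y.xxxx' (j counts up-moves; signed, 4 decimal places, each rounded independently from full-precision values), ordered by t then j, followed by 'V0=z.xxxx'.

Since d<R<u, set p* = (R−d)/(u−d) = 0.9143; price each node as the discounted p*-expectation of its children.
Terminal values V(4,·): V(4,0)=37.7300, V(4,1)=5.4700, V(4,2)=30.7000, V(4,3)=40.3400, V(4,4)=0.4200
  t=3,j=0: stock 8.1752 → up 11.2818 (V=5.4700), down 5.5592 (V=37.7300). Price 6.2387; hedge Δ=-5.6372, bond B=52.3245.
  t=3,j=1: stock 16.5909 → up 22.8955 (V=30.7000), down 11.2818 (V=5.4700). Price 21.6193; hedge Δ=2.1724, bond B=-14.4236.
  t=3,j=2: stock 33.6698 → up 46.4643 (V=40.3400), down 22.8955 (V=30.7000). Price 29.9346; hedge Δ=0.4090, bond B=16.1632.
  t=3,j=3: stock 68.3299 → up 94.2952 (V=0.4200), down 46.4643 (V=40.3400). Price 2.9104; hedge Δ=-0.8346, bond B=59.9390.
  t=2,j=0: stock 12.0224 → up 16.5909 (V=21.6193), down 8.1752 (V=6.2387). Price 15.3795; hedge Δ=1.8276, bond B=-6.5927.
  t=2,j=1: stock 24.3984 → up 33.6698 (V=29.9346), down 16.5909 (V=21.6193). Price 22.1378; hedge Δ=0.4869, bond B=10.2587.
  t=2,j=2: stock 49.5144 → up 68.3299 (V=2.9104), down 33.6698 (V=29.9346). Price 3.9597; hedge Δ=-0.7797, bond B=42.5657.
  t=1,j=0: stock 17.6800 → up 24.3984 (V=22.1378), down 12.0224 (V=15.3795). Price 16.3322; hedge Δ=0.5461, bond B=6.6775.
  t=1,j=1: stock 35.8800 → up 49.5144 (V=3.9597), down 24.3984 (V=22.1378). Price 4.1801; hedge Δ=-0.7238, bond B=30.1489.
  t=0,j=0: stock 26.0000 → up 35.8800 (V=4.1801), down 17.6800 (V=16.3322). Price 3.9559; hedge Δ=-0.6677, bond B=21.3160.
Root portfolio cost Δ·26+B reproduces V0=3.9559.

(0,0): Delta=-0.6677 Bond=21.3160
(1,0): Delta=0.5461 Bond=6.6775
(1,1): Delta=-0.7238 Bond=30.1489
(2,0): Delta=1.8276 Bond=-6.5927
(2,1): Delta=0.4869 Bond=10.2587
(2,2): Delta=-0.7797 Bond=42.5657
(3,0): Delta=-5.6372 Bond=52.3245
(3,1): Delta=2.1724 Bond=-14.4236
(3,2): Delta=0.4090 Bond=16.1632
(3,3): Delta=-0.8346 Bond=59.9390
V0=3.9559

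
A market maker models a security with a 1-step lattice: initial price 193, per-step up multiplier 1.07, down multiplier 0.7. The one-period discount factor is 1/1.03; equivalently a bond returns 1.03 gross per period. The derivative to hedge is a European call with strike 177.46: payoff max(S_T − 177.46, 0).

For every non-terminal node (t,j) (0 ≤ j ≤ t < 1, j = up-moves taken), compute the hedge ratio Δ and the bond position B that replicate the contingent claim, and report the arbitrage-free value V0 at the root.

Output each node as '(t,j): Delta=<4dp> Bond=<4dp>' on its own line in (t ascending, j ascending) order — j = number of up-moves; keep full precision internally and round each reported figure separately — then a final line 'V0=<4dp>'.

No-arbitrage ⇒ martingale measure with p* = (R−d)/(u−d) = 0.8919.
Terminal payoffs: V(1,0)=0.0000, V(1,1)=29.0500
(0,0): S=193.0000. Δ = (V_up−V_dn)/(S_up−S_dn) = (29.0500−0.0000)/(206.5100−135.1000) = 0.4068. V = [p*·29.0500 + (1−p*)·0.0000]/1.03 = 25.1548. B = V − Δ·S = -53.3587.
Check: Δ(0,0)·S0 + B(0,0) = 25.1548 = V0.

(0,0): Delta=0.4068 Bond=-53.3587
V0=25.1548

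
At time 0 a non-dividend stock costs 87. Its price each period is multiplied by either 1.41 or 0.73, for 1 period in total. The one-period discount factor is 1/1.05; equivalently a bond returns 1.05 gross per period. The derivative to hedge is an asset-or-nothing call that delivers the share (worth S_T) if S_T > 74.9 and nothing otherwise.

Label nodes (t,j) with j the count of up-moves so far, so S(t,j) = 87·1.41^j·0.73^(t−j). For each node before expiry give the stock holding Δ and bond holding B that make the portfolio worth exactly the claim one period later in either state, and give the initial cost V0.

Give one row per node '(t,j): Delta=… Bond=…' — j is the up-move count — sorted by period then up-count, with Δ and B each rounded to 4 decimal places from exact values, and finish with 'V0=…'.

(0,0): Delta=2.0735 Bond=-125.4189
V0=54.9782

Under the risk-neutral measure, an up-move has probability p* = (R−d)/(u−d) = 0.4706 and values discount at R = 1.05.
Payoff layer (t=1): V(1,0)=0.0000, V(1,1)=122.6700
(0,0): S=87.0000. Δ = (V_up−V_dn)/(S_up−S_dn) = (122.6700−0.0000)/(122.6700−63.5100) = 2.0735. V = [p*·122.6700 + (1−p*)·0.0000]/1.05 = 54.9782. B = V − Δ·S = -125.4189.
Root portfolio cost Δ·87+B reproduces V0=54.9782.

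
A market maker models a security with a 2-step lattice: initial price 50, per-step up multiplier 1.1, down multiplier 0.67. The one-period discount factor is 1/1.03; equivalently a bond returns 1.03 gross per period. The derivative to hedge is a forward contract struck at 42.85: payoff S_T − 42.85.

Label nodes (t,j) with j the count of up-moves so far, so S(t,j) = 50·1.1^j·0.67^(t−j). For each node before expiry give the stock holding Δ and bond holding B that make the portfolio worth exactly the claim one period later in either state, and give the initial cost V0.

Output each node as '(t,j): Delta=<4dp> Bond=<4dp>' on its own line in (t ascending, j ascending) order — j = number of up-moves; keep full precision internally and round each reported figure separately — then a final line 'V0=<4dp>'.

Since d<R<u, set p* = (R−d)/(u−d) = 0.8372; price each node as the discounted p*-expectation of its children.
Terminal payoffs: V(2,0)=-20.4050, V(2,1)=-6.0000, V(2,2)=17.6500
(1,0): S=33.5000. Δ = (V_up−V_dn)/(S_up−S_dn) = (-6.0000−-20.4050)/(36.8500−22.4450) = 1.0000. V = [p*·-6.0000 + (1−p*)·-20.4050]/1.03 = -8.1019. B = V − Δ·S = -41.6019.
(1,1): S=55.0000. Δ = (V_up−V_dn)/(S_up−S_dn) = (17.6500−-6.0000)/(60.5000−36.8500) = 1.0000. V = [p*·17.6500 + (1−p*)·-6.0000]/1.03 = 13.3981. B = V − Δ·S = -41.6019.
(0,0): S=50.0000. Δ = (V_up−V_dn)/(S_up−S_dn) = (13.3981−-8.1019)/(55.0000−33.5000) = 1.0000. V = [p*·13.3981 + (1−p*)·-8.1019]/1.03 = 9.6098. B = V − Δ·S = -40.3902.
The time-0 hedge costs 9.6098, which is the no-arbitrage price.

(0,0): Delta=1.0000 Bond=-40.3902
(1,0): Delta=1.0000 Bond=-41.6019
(1,1): Delta=1.0000 Bond=-41.6019
V0=9.6098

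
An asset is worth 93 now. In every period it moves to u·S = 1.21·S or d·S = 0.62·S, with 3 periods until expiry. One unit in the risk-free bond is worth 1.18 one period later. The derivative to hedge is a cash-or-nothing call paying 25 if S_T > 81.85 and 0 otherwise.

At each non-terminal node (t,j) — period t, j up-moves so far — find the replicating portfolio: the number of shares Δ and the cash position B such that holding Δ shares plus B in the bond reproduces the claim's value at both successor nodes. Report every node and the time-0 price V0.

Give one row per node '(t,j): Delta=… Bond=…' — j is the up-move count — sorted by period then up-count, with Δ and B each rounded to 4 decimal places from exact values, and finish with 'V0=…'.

(0,0): Delta=0.0316 Bond=12.1644
(1,0): Delta=0.5911 Bond=-17.9082
(1,1): Delta=0.0162 Bond=16.0823
(2,0): Delta=0.0000 Bond=0.0000
(2,1): Delta=0.6073 Bond=-22.2637
(2,2): Delta=0.0000 Bond=21.1864
V0=15.1018

Risk-neutral probability p* = (R−d)/(u−d) = (1.18−0.62)/(1.21−0.62) = 0.9492.
Terminal payoffs: V(3,0)=0.0000, V(3,1)=0.0000, V(3,2)=25.0000, V(3,3)=25.0000
  t=2,j=0: stock 35.7492 → up 43.2565 (V=0.0000), down 22.1645 (V=0.0000). Price 0.0000; hedge Δ=0.0000, bond B=0.0000.
  t=2,j=1: stock 69.7686 → up 84.4200 (V=25.0000), down 43.2565 (V=0.0000). Price 20.1092; hedge Δ=0.6073, bond B=-22.2637.
  t=2,j=2: stock 136.1613 → up 164.7552 (V=25.0000), down 84.4200 (V=25.0000). Price 21.1864; hedge Δ=0.0000, bond B=21.1864.
  t=1,j=0: stock 57.6600 → up 69.7686 (V=20.1092), down 35.7492 (V=0.0000). Price 16.1751; hedge Δ=0.5911, bond B=-17.9082.
  t=1,j=1: stock 112.5300 → up 136.1613 (V=21.1864), down 69.7686 (V=20.1092). Price 17.9082; hedge Δ=0.0162, bond B=16.0823.
  t=0,j=0: stock 93.0000 → up 112.5300 (V=17.9082), down 57.6600 (V=16.1751). Price 15.1018; hedge Δ=0.0316, bond B=12.1644.
Check: Δ(0,0)·S0 + B(0,0) = 15.1018 = V0.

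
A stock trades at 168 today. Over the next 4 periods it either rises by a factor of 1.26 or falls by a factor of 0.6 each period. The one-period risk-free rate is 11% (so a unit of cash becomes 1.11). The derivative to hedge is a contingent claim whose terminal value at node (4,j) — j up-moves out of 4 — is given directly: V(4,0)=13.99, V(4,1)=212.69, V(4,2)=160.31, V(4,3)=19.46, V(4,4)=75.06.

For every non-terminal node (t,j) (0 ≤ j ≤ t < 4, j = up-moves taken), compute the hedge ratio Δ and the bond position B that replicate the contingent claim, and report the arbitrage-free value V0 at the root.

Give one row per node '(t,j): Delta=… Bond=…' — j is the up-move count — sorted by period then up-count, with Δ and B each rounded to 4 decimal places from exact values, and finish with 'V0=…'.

No-arbitrage ⇒ martingale measure with p* = (R−d)/(u−d) = 0.7727.
At expiry t=4: V(4,0)=13.9900, V(4,1)=212.6900, V(4,2)=160.3100, V(4,3)=19.4600, V(4,4)=75.0600
  t=3,j=0: stock 36.2880 → up 45.7229 (V=212.6900), down 21.7728 (V=13.9900). Price 150.9287; hedge Δ=8.2964, bond B=-150.1319.
  t=3,j=1: stock 76.2048 → up 96.0180 (V=160.3100), down 45.7229 (V=212.6900). Price 155.1482; hedge Δ=-1.0415, bond B=234.5119.
  t=3,j=2: stock 160.0301 → up 201.6379 (V=19.4600), down 96.0180 (V=160.3100). Price 46.3706; hedge Δ=-1.3336, bond B=259.7797.
  t=3,j=3: stock 336.0632 → up 423.4396 (V=75.0600), down 201.6379 (V=19.4600). Price 56.2375; hedge Δ=0.2507, bond B=-28.0049.
  t=2,j=0: stock 60.4800 → up 76.2048 (V=155.1482), down 36.2880 (V=150.9287). Price 138.9092; hedge Δ=0.1057, bond B=132.5161.
  t=2,j=1: stock 127.0080 → up 160.0301 (V=46.3706), down 76.2048 (V=155.1482). Price 64.0476; hedge Δ=-1.2977, bond B=228.8622.
  t=2,j=2: stock 266.7168 → up 336.0632 (V=56.2375), down 160.0301 (V=46.3706). Price 48.6442; hedge Δ=0.0561, bond B=33.6943.
  t=1,j=0: stock 100.8000 → up 127.0080 (V=64.0476), down 60.4800 (V=138.9092). Price 73.0284; hedge Δ=-1.1253, bond B=186.4552.
  t=1,j=1: stock 211.6800 → up 266.7168 (V=48.6442), down 127.0080 (V=64.0476). Price 46.9774; hedge Δ=-0.1103, bond B=70.3159.
  t=0,j=0: stock 168.0000 → up 211.6800 (V=46.9774), down 100.8000 (V=73.0284). Price 47.6560; hedge Δ=-0.2349, bond B=87.1272.
Each (Δ,B) replicates both successor values, so the strategy is self-financing and V0 is arbitrage-free.

(0,0): Delta=-0.2349 Bond=87.1272
(1,0): Delta=-1.1253 Bond=186.4552
(1,1): Delta=-0.1103 Bond=70.3159
(2,0): Delta=0.1057 Bond=132.5161
(2,1): Delta=-1.2977 Bond=228.8622
(2,2): Delta=0.0561 Bond=33.6943
(3,0): Delta=8.2964 Bond=-150.1319
(3,1): Delta=-1.0415 Bond=234.5119
(3,2): Delta=-1.3336 Bond=259.7797
(3,3): Delta=0.2507 Bond=-28.0049
V0=47.6560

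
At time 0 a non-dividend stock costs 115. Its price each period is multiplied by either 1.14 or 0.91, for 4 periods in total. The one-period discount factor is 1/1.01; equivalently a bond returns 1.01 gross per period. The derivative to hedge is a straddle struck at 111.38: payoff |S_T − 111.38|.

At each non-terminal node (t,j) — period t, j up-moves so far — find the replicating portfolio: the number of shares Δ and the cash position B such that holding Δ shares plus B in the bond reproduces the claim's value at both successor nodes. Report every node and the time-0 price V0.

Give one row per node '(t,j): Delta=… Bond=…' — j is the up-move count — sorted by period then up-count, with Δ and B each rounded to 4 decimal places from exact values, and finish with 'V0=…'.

No-arbitrage ⇒ martingale measure with p* = (R−d)/(u−d) = 0.4348.
Payoff layer (t=4): V(4,0)=32.5188, V(4,1)=12.5868, V(4,2)=12.3829, V(4,3)=43.6636, V(4,4)=82.8504
Node (3,0) S=86.6607: V=(p*·12.5868+(1−p*)·32.5188)/1.01=23.6166; Δ=(12.5868−32.5188)/(98.7932−78.8612)=-1.0000; B=V−Δ·S=110.2772
Node (3,1) S=108.5639: V=(p*·12.3829+(1−p*)·12.5868)/1.01=12.3744; Δ=(12.3829−12.5868)/(123.7629−98.7932)=-0.0082; B=V−Δ·S=13.2613
Node (3,2) S=136.0031: V=(p*·43.6636+(1−p*)·12.3829)/1.01=25.7259; Δ=(43.6636−12.3829)/(155.0436−123.7629)=1.0000; B=V−Δ·S=-110.2772
Node (3,3) S=170.3776: V=(p*·82.8504+(1−p*)·43.6636)/1.01=60.1003; Δ=(82.8504−43.6636)/(194.2304−155.0436)=1.0000; B=V−Δ·S=-110.2772
Node (2,0) S=95.2315: V=(p*·12.3744+(1−p*)·23.6166)/1.01=18.5432; Δ=(12.3744−23.6166)/(108.5639−86.6607)=-0.5133; B=V−Δ·S=67.4222
Node (2,1) S=119.3010: V=(p*·25.7259+(1−p*)·12.3744)/1.01=17.9994; Δ=(25.7259−12.3744)/(136.0031−108.5639)=0.4866; B=V−Δ·S=-40.0506
Node (2,2) S=149.4540: V=(p*·60.1003+(1−p*)·25.7259)/1.01=40.2686; Δ=(60.1003−25.7259)/(170.3776−136.0031)=1.0000; B=V−Δ·S=-109.1854
Node (1,0) S=104.6500: V=(p*·17.9994+(1−p*)·18.5432)/1.01=18.1255; Δ=(17.9994−18.5432)/(119.3010−95.2315)=-0.0226; B=V−Δ·S=20.4900
Node (1,1) S=131.1000: V=(p*·40.2686+(1−p*)·17.9994)/1.01=27.4076; Δ=(40.2686−17.9994)/(149.4540−119.3010)=0.7385; B=V−Δ·S=-69.4150
Node (0,0) S=115.0000: V=(p*·27.4076+(1−p*)·18.1255)/1.01=21.9418; Δ=(27.4076−18.1255)/(131.1000−104.6500)=0.3509; B=V−Δ·S=-18.4150
The time-0 hedge costs 21.9418, which is the no-arbitrage price.

(0,0): Delta=0.3509 Bond=-18.4150
(1,0): Delta=-0.0226 Bond=20.4900
(1,1): Delta=0.7385 Bond=-69.4150
(2,0): Delta=-0.5133 Bond=67.4222
(2,1): Delta=0.4866 Bond=-40.0506
(2,2): Delta=1.0000 Bond=-109.1854
(3,0): Delta=-1.0000 Bond=110.2772
(3,1): Delta=-0.0082 Bond=13.2613
(3,2): Delta=1.0000 Bond=-110.2772
(3,3): Delta=1.0000 Bond=-110.2772
V0=21.9418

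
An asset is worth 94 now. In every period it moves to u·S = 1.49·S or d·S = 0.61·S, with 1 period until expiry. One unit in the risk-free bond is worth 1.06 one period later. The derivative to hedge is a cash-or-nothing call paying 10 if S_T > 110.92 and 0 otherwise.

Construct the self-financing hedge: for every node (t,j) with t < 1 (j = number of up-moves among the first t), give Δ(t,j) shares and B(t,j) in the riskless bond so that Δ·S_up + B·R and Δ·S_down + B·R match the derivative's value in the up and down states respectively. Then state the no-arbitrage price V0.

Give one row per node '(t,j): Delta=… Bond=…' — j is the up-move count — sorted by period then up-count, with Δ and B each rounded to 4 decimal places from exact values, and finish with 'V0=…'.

No-arbitrage ⇒ martingale measure with p* = (R−d)/(u−d) = 0.5114.
Terminal values V(1,·): V(1,0)=0.0000, V(1,1)=10.0000
  t=0,j=0: stock 94.0000 → up 140.0600 (V=10.0000), down 57.3400 (V=0.0000). Price 4.8242; hedge Δ=0.1209, bond B=-6.5395.
Self-financing check: at every node Δ·S+B equals the discounted successor values.

(0,0): Delta=0.1209 Bond=-6.5395
V0=4.8242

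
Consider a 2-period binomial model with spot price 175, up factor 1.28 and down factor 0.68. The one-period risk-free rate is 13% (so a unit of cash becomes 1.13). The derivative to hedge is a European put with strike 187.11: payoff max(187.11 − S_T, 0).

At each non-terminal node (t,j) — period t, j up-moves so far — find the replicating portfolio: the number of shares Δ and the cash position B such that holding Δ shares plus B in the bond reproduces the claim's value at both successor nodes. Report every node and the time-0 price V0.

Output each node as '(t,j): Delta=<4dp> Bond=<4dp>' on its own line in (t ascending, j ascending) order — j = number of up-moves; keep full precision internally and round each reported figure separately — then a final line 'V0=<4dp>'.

No-arbitrage ⇒ martingale measure with p* = (R−d)/(u−d) = 0.7500.
Payoff layer (t=2): V(2,0)=106.1900, V(2,1)=34.7900, V(2,2)=0.0000
  t=1,j=0: stock 119.0000 → up 152.3200 (V=34.7900), down 80.9200 (V=106.1900). Price 46.5841; hedge Δ=-1.0000, bond B=165.5841.
  t=1,j=1: stock 224.0000 → up 286.7200 (V=0.0000), down 152.3200 (V=34.7900). Price 7.6969; hedge Δ=-0.2589, bond B=65.6802.
  t=0,j=0: stock 175.0000 → up 224.0000 (V=7.6969), down 119.0000 (V=46.5841). Price 15.4148; hedge Δ=-0.3704, bond B=80.2267.
Check: Δ(0,0)·S0 + B(0,0) = 15.4148 = V0.

(0,0): Delta=-0.3704 Bond=80.2267
(1,0): Delta=-1.0000 Bond=165.5841
(1,1): Delta=-0.2589 Bond=65.6802
V0=15.4148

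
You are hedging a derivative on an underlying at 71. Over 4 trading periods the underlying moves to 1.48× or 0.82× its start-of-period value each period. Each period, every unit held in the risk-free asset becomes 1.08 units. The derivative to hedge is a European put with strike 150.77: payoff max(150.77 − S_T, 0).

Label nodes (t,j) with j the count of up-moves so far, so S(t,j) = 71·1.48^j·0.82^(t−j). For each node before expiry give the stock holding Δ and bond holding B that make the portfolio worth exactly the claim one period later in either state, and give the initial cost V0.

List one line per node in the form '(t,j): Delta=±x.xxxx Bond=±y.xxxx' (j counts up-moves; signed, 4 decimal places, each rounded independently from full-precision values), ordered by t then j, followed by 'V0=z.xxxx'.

(0,0): Delta=-0.6612 Bond=94.2623
(1,0): Delta=-0.8685 Bond=113.8749
(1,1): Delta=-0.4845 Bond=83.2316
(2,0): Delta=-1.0000 Bond=129.2610
(2,1): Delta=-0.7565 Bond=113.3294
(2,2): Delta=-0.2526 Bond=53.8298
(3,0): Delta=-1.0000 Bond=139.6019
(3,1): Delta=-1.0000 Bond=139.6019
(3,2): Delta=-0.5489 Bond=95.9247
(3,3): Delta=0.0000 Bond=0.0000
V0=47.3176

Risk-neutral probability p* = (R−d)/(u−d) = (1.08−0.82)/(1.48−0.82) = 0.3939.
Terminal payoffs: V(4,0)=118.6694, V(4,1)=92.8323, V(4,2)=46.1994, V(4,3)=0.0000, V(4,4)=0.0000
(3,0): S=39.1471. Δ = (V_up−V_dn)/(S_up−S_dn) = (92.8323−118.6694)/(57.9377−32.1006) = -1.0000. V = [p*·92.8323 + (1−p*)·118.6694]/1.08 = 100.4547. B = V − Δ·S = 139.6019.
(3,1): S=70.6558. Δ = (V_up−V_dn)/(S_up−S_dn) = (46.1994−92.8323)/(104.5706−57.9377) = -1.0000. V = [p*·46.1994 + (1−p*)·92.8323]/1.08 = 68.9461. B = V − Δ·S = 139.6019.
(3,2): S=127.5251. Δ = (V_up−V_dn)/(S_up−S_dn) = (0.0000−46.1994)/(188.7371−104.5706) = -0.5489. V = [p*·0.0000 + (1−p*)·46.1994]/1.08 = 25.9256. B = V − Δ·S = 95.9247.
(3,3): S=230.1672. Δ = (V_up−V_dn)/(S_up−S_dn) = (0.0000−0.0000)/(340.6475−188.7371) = 0.0000. V = [p*·0.0000 + (1−p*)·0.0000]/1.08 = 0.0000. B = V − Δ·S = 0.0000.
(2,0): S=47.7404. Δ = (V_up−V_dn)/(S_up−S_dn) = (68.9461−100.4547)/(70.6558−39.1471) = -1.0000. V = [p*·68.9461 + (1−p*)·100.4547]/1.08 = 81.5206. B = V − Δ·S = 129.2610.
(2,1): S=86.1656. Δ = (V_up−V_dn)/(S_up−S_dn) = (25.9256−68.9461)/(127.5251−70.6558) = -0.7565. V = [p*·25.9256 + (1−p*)·68.9461]/1.08 = 48.1469. B = V − Δ·S = 113.3294.
(2,2): S=155.5184. Δ = (V_up−V_dn)/(S_up−S_dn) = (0.0000−25.9256)/(230.1672−127.5251) = -0.2526. V = [p*·0.0000 + (1−p*)·25.9256]/1.08 = 14.5486. B = V − Δ·S = 53.8298.
(1,0): S=58.2200. Δ = (V_up−V_dn)/(S_up−S_dn) = (48.1469−81.5206)/(86.1656−47.7404) = -0.8685. V = [p*·48.1469 + (1−p*)·81.5206]/1.08 = 63.3087. B = V − Δ·S = 113.8749.
(1,1): S=105.0800. Δ = (V_up−V_dn)/(S_up−S_dn) = (14.5486−48.1469)/(155.5184−86.1656) = -0.4845. V = [p*·14.5486 + (1−p*)·48.1469]/1.08 = 32.3252. B = V − Δ·S = 83.2316.
(0,0): S=71.0000. Δ = (V_up−V_dn)/(S_up−S_dn) = (32.3252−63.3087)/(105.0800−58.2200) = -0.6612. V = [p*·32.3252 + (1−p*)·63.3087]/1.08 = 47.3176. B = V − Δ·S = 94.2623.
Check: Δ(0,0)·S0 + B(0,0) = 47.3176 = V0.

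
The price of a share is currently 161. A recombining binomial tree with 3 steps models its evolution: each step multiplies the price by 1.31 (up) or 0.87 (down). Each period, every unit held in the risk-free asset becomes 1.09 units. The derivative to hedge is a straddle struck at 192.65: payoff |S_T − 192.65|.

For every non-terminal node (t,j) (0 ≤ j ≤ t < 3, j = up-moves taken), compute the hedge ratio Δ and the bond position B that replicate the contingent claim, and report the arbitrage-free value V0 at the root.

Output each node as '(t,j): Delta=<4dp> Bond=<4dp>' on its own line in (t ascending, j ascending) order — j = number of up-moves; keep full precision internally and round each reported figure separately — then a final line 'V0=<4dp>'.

Under the risk-neutral measure, an up-move has probability p* = (R−d)/(u−d) = 0.5000 and values discount at R = 1.09.
Terminal payoffs: V(3,0)=86.6310, V(3,1)=33.0122, V(3,2)=47.7241, V(3,3)=169.2927
Node (2,0) S=121.8609: V=(p*·33.0122+(1−p*)·86.6310)/1.09=54.8822; Δ=(33.0122−86.6310)/(159.6378−106.0190)=-1.0000; B=V−Δ·S=176.7431
Node (2,1) S=183.4917: V=(p*·47.7241+(1−p*)·33.0122)/1.09=37.0350; Δ=(47.7241−33.0122)/(240.3741−159.6378)=0.1822; B=V−Δ·S=3.5989
Node (2,2) S=276.2921: V=(p*·169.2927+(1−p*)·47.7241)/1.09=99.5490; Δ=(169.2927−47.7241)/(361.9427−240.3741)=1.0000; B=V−Δ·S=-176.7431
Node (1,0) S=140.0700: V=(p*·37.0350+(1−p*)·54.8822)/1.09=42.1639; Δ=(37.0350−54.8822)/(183.4917−121.8609)=-0.2896; B=V−Δ·S=82.7257
Node (1,1) S=210.9100: V=(p*·99.5490+(1−p*)·37.0350)/1.09=62.6532; Δ=(99.5490−37.0350)/(276.2921−183.4917)=0.6736; B=V−Δ·S=-79.4240
Node (0,0) S=161.0000: V=(p*·62.6532+(1−p*)·42.1639)/1.09=48.0812; Δ=(62.6532−42.1639)/(210.9100−140.0700)=0.2892; B=V−Δ·S=1.5145
Check: Δ(0,0)·S0 + B(0,0) = 48.0812 = V0.

(0,0): Delta=0.2892 Bond=1.5145
(1,0): Delta=-0.2896 Bond=82.7257
(1,1): Delta=0.6736 Bond=-79.4240
(2,0): Delta=-1.0000 Bond=176.7431
(2,1): Delta=0.1822 Bond=3.5989
(2,2): Delta=1.0000 Bond=-176.7431
V0=48.0812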